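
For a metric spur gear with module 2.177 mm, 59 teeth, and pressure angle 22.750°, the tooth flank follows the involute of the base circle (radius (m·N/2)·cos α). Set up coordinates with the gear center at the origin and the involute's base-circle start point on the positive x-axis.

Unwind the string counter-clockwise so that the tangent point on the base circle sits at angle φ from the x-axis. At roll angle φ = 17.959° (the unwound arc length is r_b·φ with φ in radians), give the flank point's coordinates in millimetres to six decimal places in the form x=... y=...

pitch radius r_p = m·N/2 = 2.177·59/2 = 64.221500
base radius r_b = r_p·cos α = 64.221500·cos 22.750° = 59.225130
roll angle φ = 17.959° = 0.31344368 rad
x = r_b·(cos φ + φ·sin φ) = 59.225130·(0.95127740 + 0.31344368·0.30833635) = 62.063404
y = r_b·(sin φ − φ·cos φ) = 59.225130·(0.30833635 − 0.31344368·0.95127740) = 0.601992

x=62.063404 y=0.601992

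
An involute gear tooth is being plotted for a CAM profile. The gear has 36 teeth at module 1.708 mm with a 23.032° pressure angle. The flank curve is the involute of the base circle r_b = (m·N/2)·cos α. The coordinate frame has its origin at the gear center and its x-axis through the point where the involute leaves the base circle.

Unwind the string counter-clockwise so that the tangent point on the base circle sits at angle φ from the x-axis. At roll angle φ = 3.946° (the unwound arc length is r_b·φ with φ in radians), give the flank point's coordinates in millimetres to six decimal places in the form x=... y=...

x=28.360308 y=0.003079

pitch radius r_p = m·N/2 = 1.708·36/2 = 30.744000
base radius r_b = r_p·cos α = 30.744000·cos 23.032° = 28.293288
roll angle φ = 3.946° = 0.06887069 rad
x = r_b·(cos φ + φ·sin φ) = 28.293288·(0.99762935 + 0.06887069·0.06881626) = 28.360308
y = r_b·(sin φ − φ·cos φ) = 28.293288·(0.06881626 − 0.06887069·0.99762935) = 0.003079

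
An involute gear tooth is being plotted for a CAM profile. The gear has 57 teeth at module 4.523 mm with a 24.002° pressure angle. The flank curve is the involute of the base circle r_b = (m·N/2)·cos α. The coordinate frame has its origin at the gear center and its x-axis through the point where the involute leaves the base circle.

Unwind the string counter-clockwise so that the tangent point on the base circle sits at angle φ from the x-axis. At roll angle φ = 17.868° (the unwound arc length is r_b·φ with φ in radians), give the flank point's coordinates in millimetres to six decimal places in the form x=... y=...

x=123.346994 y=1.178973

pitch radius r_p = m·N/2 = 4.523·57/2 = 128.905500
base radius r_b = r_p·cos α = 128.905500·cos 24.002° = 117.759204
roll angle φ = 17.868° = 0.31185543 rad
x = r_b·(cos φ + φ·sin φ) = 117.759204·(0.95176592 + 0.31185543·0.30682510) = 123.346994
y = r_b·(sin φ − φ·cos φ) = 117.759204·(0.30682510 − 0.31185543·0.95176592) = 1.178973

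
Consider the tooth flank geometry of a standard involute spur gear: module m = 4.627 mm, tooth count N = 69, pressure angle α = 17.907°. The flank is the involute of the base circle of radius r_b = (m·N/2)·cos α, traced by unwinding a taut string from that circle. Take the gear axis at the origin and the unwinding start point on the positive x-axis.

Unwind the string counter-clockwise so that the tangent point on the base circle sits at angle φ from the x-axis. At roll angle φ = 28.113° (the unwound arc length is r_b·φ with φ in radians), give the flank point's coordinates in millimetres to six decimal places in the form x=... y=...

x=169.097443 y=5.838400

pitch radius r_p = m·N/2 = 4.627·69/2 = 159.631500
base radius r_b = r_p·cos α = 159.631500·cos 17.907° = 151.898447
roll angle φ = 28.113° = 0.49066441 rad
x = r_b·(cos φ + φ·sin φ) = 151.898447·(0.88201997 + 0.49066441·0.47121202) = 169.097443
y = r_b·(sin φ − φ·cos φ) = 151.898447·(0.47121202 − 0.49066441·0.88201997) = 5.838400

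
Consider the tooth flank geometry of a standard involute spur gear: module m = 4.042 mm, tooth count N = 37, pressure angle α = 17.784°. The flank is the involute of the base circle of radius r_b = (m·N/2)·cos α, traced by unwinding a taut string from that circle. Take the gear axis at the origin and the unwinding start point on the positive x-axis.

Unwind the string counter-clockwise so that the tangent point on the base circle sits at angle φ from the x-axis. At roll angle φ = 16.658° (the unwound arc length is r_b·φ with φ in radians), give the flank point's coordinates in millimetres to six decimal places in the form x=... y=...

pitch radius r_p = m·N/2 = 4.042·37/2 = 74.777000
base radius r_b = r_p·cos α = 74.777000·cos 17.784° = 71.203760
roll angle φ = 16.658° = 0.29073695 rad
x = r_b·(cos φ + φ·sin φ) = 71.203760·(0.95803288 + 0.29073695·0.28665832) = 74.149819
y = r_b·(sin φ − φ·cos φ) = 71.203760·(0.28665832 − 0.29073695·0.95803288) = 0.578372

x=74.149819 y=0.578372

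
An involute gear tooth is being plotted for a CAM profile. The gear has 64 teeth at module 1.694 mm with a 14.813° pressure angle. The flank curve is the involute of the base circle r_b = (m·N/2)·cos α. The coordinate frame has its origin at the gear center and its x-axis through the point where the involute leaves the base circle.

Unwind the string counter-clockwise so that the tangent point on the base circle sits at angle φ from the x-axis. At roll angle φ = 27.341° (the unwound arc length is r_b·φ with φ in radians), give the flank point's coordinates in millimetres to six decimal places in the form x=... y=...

pitch radius r_p = m·N/2 = 1.694·64/2 = 54.208000
base radius r_b = r_p·cos α = 54.208000·cos 14.813° = 52.406419
roll angle φ = 27.341° = 0.47719047 rad
x = r_b·(cos φ + φ·sin φ) = 52.406419·(0.88828880 + 0.47719047·0.45928532) = 58.037771
y = r_b·(sin φ − φ·cos φ) = 52.406419·(0.45928532 − 0.47719047·0.88828880) = 1.855311

x=58.037771 y=1.855311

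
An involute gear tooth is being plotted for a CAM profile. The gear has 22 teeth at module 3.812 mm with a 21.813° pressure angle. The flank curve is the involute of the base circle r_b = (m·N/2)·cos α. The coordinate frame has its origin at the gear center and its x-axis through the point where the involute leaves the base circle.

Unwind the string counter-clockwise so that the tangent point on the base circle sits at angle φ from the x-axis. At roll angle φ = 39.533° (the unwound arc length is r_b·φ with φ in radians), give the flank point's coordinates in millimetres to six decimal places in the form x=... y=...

x=47.122362 y=4.063061

pitch radius r_p = m·N/2 = 3.812·22/2 = 41.932000
base radius r_b = r_p·cos α = 41.932000·cos 21.813° = 38.929733
roll angle φ = 39.533° = 0.68998101 rad
x = r_b·(cos φ + φ·sin φ) = 38.929733·(0.77125810 + 0.68998101·0.63652254) = 47.122362
y = r_b·(sin φ − φ·cos φ) = 38.929733·(0.63652254 − 0.68998101·0.77125810) = 4.063061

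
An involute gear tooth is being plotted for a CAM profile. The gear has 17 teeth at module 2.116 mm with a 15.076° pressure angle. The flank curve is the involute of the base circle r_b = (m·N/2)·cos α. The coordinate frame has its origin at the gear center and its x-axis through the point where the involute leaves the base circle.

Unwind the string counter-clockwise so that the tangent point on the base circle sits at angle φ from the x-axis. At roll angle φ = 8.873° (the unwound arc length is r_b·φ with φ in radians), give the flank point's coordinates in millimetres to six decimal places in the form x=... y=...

x=17.573957 y=0.021449

pitch radius r_p = m·N/2 = 2.116·17/2 = 17.986000
base radius r_b = r_p·cos α = 17.986000·cos 15.076° = 17.366952
roll angle φ = 8.873° = 0.15486306 rad
x = r_b·(cos φ + φ·sin φ) = 17.366952·(0.98803266 + 0.15486306·0.15424480) = 17.573957
y = r_b·(sin φ − φ·cos φ) = 17.366952·(0.15424480 − 0.15486306·0.98803266) = 0.021449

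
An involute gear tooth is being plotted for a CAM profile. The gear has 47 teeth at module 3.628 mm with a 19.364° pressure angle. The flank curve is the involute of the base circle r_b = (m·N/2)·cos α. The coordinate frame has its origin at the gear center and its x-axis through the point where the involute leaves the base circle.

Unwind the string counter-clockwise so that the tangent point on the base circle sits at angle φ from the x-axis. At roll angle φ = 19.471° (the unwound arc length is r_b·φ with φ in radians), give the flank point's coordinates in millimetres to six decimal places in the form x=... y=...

pitch radius r_p = m·N/2 = 3.628·47/2 = 85.258000
base radius r_b = r_p·cos α = 85.258000·cos 19.364° = 80.435055
roll angle φ = 19.471° = 0.33983306 rad
x = r_b·(cos φ + φ·sin φ) = 80.435055·(0.94281033 + 0.33983306·0.33332970) = 84.946398
y = r_b·(sin φ − φ·cos φ) = 80.435055·(0.33332970 − 0.33983306·0.94281033) = 1.040153

x=84.946398 y=1.040153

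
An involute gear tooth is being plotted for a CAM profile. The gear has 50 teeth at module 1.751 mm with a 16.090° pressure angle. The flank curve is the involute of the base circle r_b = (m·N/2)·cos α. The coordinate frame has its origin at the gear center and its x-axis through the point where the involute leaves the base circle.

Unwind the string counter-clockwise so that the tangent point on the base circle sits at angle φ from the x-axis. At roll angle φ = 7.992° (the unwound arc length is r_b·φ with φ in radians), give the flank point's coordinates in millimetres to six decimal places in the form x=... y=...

pitch radius r_p = m·N/2 = 1.751·50/2 = 43.775000
base radius r_b = r_p·cos α = 43.775000·cos 16.090° = 42.060226
roll angle φ = 7.992° = 0.13948671 rad
x = r_b·(cos φ + φ·sin φ) = 42.060226·(0.99028749 + 0.13948671·0.13903483) = 42.467411
y = r_b·(sin φ − φ·cos φ) = 42.060226·(0.13903483 − 0.13948671·0.99028749) = 0.037976

x=42.467411 y=0.037976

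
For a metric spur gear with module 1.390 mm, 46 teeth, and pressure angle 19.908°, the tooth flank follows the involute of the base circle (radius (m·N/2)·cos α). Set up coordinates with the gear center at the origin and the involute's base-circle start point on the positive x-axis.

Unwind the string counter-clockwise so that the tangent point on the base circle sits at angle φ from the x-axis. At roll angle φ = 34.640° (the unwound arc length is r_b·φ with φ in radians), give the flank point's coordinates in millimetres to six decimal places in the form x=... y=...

pitch radius r_p = m·N/2 = 1.390·46/2 = 31.970000
base radius r_b = r_p·cos α = 31.970000·cos 19.908° = 30.059492
roll angle φ = 34.640° = 0.60458205 rad
x = r_b·(cos φ + φ·sin φ) = 30.059492·(0.82273974 + 0.60458205·0.56841826) = 35.061247
y = r_b·(sin φ − φ·cos φ) = 30.059492·(0.56841826 − 0.60458205·0.82273974) = 2.134362

x=35.061247 y=2.134362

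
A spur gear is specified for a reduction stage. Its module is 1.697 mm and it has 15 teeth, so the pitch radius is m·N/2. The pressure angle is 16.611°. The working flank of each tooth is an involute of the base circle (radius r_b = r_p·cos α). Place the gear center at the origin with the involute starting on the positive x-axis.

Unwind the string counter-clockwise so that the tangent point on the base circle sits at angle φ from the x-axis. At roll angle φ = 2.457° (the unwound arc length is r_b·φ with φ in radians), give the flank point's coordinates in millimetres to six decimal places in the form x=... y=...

x=12.207561 y=0.000321

pitch radius r_p = m·N/2 = 1.697·15/2 = 12.727500
base radius r_b = r_p·cos α = 12.727500·cos 16.611° = 12.196352
roll angle φ = 2.457° = 0.04288274 rad
x = r_b·(cos φ + φ·sin φ) = 12.196352·(0.99908068 + 0.04288274·0.04286960) = 12.207561
y = r_b·(sin φ − φ·cos φ) = 12.196352·(0.04286960 − 0.04288274·0.99908068) = 0.000321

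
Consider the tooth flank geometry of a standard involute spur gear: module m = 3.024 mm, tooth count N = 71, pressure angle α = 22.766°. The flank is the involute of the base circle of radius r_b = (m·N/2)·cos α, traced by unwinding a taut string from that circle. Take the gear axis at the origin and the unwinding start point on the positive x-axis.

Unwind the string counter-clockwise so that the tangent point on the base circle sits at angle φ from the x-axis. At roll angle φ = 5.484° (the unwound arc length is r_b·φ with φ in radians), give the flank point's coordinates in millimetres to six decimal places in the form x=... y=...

pitch radius r_p = m·N/2 = 3.024·71/2 = 107.352000
base radius r_b = r_p·cos α = 107.352000·cos 22.766° = 98.988522
roll angle φ = 5.484° = 0.09571386 rad
x = r_b·(cos φ + φ·sin φ) = 98.988522·(0.99542292 + 0.09571386·0.09556778) = 99.440908
y = r_b·(sin φ − φ·cos φ) = 98.988522·(0.09556778 − 0.09571386·0.99542292) = 0.028906

x=99.440908 y=0.028906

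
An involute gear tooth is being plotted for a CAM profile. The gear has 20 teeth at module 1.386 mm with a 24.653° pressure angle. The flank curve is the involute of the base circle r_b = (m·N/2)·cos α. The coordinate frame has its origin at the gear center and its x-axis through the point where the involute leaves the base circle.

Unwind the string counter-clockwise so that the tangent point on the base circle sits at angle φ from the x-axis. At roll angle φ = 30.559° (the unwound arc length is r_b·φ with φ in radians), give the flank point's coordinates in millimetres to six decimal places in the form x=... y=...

x=14.262924 y=0.619126

pitch radius r_p = m·N/2 = 1.386·20/2 = 13.860000
base radius r_b = r_p·cos α = 13.860000·cos 24.653° = 12.596670
roll angle φ = 30.559° = 0.53335517 rad
x = r_b·(cos φ + φ·sin φ) = 12.596670·(0.86110607 + 0.53335517·0.50842535) = 14.262924
y = r_b·(sin φ − φ·cos φ) = 12.596670·(0.50842535 − 0.53335517·0.86110607) = 0.619126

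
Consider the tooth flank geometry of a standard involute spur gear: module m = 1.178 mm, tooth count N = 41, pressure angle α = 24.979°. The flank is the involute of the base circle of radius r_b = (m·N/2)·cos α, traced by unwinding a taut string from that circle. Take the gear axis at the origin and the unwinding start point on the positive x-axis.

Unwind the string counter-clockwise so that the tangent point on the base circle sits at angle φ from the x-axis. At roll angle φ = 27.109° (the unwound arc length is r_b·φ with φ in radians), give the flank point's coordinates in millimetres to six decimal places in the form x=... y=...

x=24.204931 y=0.755696

pitch radius r_p = m·N/2 = 1.178·41/2 = 24.149000
base radius r_b = r_p·cos α = 24.149000·cos 24.979° = 21.890166
roll angle φ = 27.109° = 0.47314131 rad
x = r_b·(cos φ + φ·sin φ) = 21.890166·(0.89014124 + 0.47314131·0.45568474) = 24.204931
y = r_b·(sin φ − φ·cos φ) = 21.890166·(0.45568474 − 0.47314131·0.89014124) = 0.755696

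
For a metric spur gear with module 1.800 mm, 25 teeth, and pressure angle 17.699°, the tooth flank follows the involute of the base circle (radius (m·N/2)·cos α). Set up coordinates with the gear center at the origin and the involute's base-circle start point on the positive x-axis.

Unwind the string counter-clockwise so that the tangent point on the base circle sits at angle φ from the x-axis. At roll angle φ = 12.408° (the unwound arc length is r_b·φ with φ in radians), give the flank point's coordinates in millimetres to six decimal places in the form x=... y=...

pitch radius r_p = m·N/2 = 1.800·25/2 = 22.500000
base radius r_b = r_p·cos α = 22.500000·cos 17.699° = 21.435003
roll angle φ = 12.408° = 0.21656045 rad
x = r_b·(cos φ + φ·sin φ) = 21.435003·(0.97664229 + 0.21656045·0.21487169) = 21.931759
y = r_b·(sin φ − φ·cos φ) = 21.435003·(0.21487169 − 0.21656045·0.97664229) = 0.072227

x=21.931759 y=0.072227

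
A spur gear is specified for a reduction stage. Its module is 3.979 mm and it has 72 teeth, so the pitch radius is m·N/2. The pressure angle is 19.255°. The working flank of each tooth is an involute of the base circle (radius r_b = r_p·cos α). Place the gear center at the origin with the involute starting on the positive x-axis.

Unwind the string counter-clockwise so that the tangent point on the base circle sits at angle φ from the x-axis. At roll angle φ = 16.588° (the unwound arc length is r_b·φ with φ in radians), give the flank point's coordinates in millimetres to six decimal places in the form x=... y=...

pitch radius r_p = m·N/2 = 3.979·72/2 = 143.244000
base radius r_b = r_p·cos α = 143.244000·cos 19.255° = 135.230966
roll angle φ = 16.588° = 0.28951522 rad
x = r_b·(cos φ + φ·sin φ) = 135.230966·(0.95838239 + 0.28951522·0.28548765) = 140.780224
y = r_b·(sin φ − φ·cos φ) = 135.230966·(0.28548765 − 0.28951522·0.95838239) = 1.084737

x=140.780224 y=1.084737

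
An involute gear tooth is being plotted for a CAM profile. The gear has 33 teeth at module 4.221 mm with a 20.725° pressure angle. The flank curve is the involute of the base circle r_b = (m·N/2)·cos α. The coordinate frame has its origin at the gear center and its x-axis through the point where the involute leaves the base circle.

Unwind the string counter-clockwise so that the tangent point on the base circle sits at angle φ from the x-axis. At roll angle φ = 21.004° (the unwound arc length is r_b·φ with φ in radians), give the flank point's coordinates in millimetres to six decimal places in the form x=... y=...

x=69.370673 y=1.055394

pitch radius r_p = m·N/2 = 4.221·33/2 = 69.646500
base radius r_b = r_p·cos α = 69.646500·cos 20.725° = 65.139655
roll angle φ = 21.004° = 0.36658896 rad
x = r_b·(cos φ + φ·sin φ) = 65.139655·(0.93355541 + 0.36658896·0.35843312) = 69.370673
y = r_b·(sin φ − φ·cos φ) = 65.139655·(0.35843312 − 0.36658896·0.93355541) = 1.055394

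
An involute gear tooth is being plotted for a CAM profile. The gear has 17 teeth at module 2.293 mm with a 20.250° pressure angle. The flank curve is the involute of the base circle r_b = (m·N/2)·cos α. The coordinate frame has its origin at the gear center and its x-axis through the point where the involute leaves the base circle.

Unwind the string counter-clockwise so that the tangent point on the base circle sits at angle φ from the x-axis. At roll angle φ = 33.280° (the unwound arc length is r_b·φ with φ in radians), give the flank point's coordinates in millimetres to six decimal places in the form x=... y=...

x=21.115127 y=1.154653

pitch radius r_p = m·N/2 = 2.293·17/2 = 19.490500
base radius r_b = r_p·cos α = 19.490500·cos 20.250° = 18.285818
roll angle φ = 33.280° = 0.58084558 rad
x = r_b·(cos φ + φ·sin φ) = 18.285818·(0.83599896 + 0.58084558·0.54873103) = 21.115127
y = r_b·(sin φ − φ·cos φ) = 18.285818·(0.54873103 − 0.58084558·0.83599896) = 1.154653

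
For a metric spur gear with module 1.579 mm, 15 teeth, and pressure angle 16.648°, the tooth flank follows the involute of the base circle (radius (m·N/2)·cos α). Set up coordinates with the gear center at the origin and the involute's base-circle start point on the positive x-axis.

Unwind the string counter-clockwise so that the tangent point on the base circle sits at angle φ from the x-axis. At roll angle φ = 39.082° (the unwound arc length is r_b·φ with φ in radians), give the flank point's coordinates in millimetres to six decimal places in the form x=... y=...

x=13.686436 y=1.145368

pitch radius r_p = m·N/2 = 1.579·15/2 = 11.842500
base radius r_b = r_p·cos α = 11.842500·cos 16.648° = 11.346097
roll angle φ = 39.082° = 0.68210958 rad
x = r_b·(cos φ + φ·sin φ) = 11.346097·(0.77624450 + 0.68210958·0.63043197) = 13.686436
y = r_b·(sin φ − φ·cos φ) = 11.346097·(0.63043197 − 0.68210958·0.77624450) = 1.145368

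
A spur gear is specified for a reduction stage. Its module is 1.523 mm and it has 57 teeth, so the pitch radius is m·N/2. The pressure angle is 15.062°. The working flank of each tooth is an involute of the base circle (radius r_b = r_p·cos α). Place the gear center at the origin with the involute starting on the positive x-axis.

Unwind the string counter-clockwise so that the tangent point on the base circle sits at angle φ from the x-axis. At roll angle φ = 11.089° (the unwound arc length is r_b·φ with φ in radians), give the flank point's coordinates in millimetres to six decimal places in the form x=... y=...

pitch radius r_p = m·N/2 = 1.523·57/2 = 43.405500
base radius r_b = r_p·cos α = 43.405500·cos 15.062° = 41.914312
roll angle φ = 11.089° = 0.19353956 rad
x = r_b·(cos φ + φ·sin φ) = 41.914312·(0.98132961 + 0.19353956·0.19233357) = 42.691981
y = r_b·(sin φ − φ·cos φ) = 41.914312·(0.19233357 − 0.19353956·0.98132961) = 0.100907

x=42.691981 y=0.100907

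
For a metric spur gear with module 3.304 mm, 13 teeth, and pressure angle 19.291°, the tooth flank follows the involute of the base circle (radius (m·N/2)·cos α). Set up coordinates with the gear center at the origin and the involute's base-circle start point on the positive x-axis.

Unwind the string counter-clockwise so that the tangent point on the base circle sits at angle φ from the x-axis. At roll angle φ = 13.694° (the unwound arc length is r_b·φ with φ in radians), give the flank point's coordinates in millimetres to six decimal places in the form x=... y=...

pitch radius r_p = m·N/2 = 3.304·13/2 = 21.476000
base radius r_b = r_p·cos α = 21.476000·cos 19.291° = 20.270184
roll angle φ = 13.694° = 0.23900539 rad
x = r_b·(cos φ + φ·sin φ) = 20.270184·(0.97157392 + 0.23900539·0.23673640) = 20.840895
y = r_b·(sin φ − φ·cos φ) = 20.270184·(0.23673640 − 0.23900539·0.97157392) = 0.091723

x=20.840895 y=0.091723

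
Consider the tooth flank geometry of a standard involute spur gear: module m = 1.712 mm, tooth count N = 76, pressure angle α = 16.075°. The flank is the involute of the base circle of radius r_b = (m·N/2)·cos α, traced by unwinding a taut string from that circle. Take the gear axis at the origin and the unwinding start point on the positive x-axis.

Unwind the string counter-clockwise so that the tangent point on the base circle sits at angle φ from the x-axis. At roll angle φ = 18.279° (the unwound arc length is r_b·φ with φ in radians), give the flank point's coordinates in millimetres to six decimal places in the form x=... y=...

pitch radius r_p = m·N/2 = 1.712·76/2 = 65.056000
base radius r_b = r_p·cos α = 65.056000·cos 16.075° = 62.512315
roll angle φ = 18.279° = 0.31902873 rad
x = r_b·(cos φ + φ·sin φ) = 62.512315·(0.94954050 + 0.31902873·0.31364445) = 65.613056
y = r_b·(sin φ − φ·cos φ) = 62.512315·(0.31364445 − 0.31902873·0.94954050) = 0.669741

x=65.613056 y=0.669741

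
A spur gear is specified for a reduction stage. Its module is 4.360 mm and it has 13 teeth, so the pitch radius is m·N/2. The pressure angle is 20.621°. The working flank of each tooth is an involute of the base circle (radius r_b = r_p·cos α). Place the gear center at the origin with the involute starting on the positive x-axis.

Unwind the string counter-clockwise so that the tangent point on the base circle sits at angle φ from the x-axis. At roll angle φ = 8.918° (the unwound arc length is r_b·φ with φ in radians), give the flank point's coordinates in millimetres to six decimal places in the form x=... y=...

pitch radius r_p = m·N/2 = 4.360·13/2 = 28.340000
base radius r_b = r_p·cos α = 28.340000·cos 20.621° = 26.524271
roll angle φ = 8.918° = 0.15564846 rad
x = r_b·(cos φ + φ·sin φ) = 26.524271·(0.98791121 + 0.15564846·0.15502076) = 26.843622
y = r_b·(sin φ − φ·cos φ) = 26.524271·(0.15502076 − 0.15564846·0.98791121) = 0.033259

x=26.843622 y=0.033259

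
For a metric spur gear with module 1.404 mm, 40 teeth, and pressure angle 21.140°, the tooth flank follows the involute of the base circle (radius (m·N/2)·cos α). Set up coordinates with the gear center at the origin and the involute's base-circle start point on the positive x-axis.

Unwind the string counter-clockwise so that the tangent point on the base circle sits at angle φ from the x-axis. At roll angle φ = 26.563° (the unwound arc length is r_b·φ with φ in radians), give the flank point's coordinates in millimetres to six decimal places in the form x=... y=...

pitch radius r_p = m·N/2 = 1.404·40/2 = 28.080000
base radius r_b = r_p·cos α = 28.080000·cos 21.140° = 26.190272
roll angle φ = 26.563° = 0.46361181 rad
x = r_b·(cos φ + φ·sin φ) = 26.190272·(0.89444320 + 0.46361181·0.44718157) = 28.855442
y = r_b·(sin φ − φ·cos φ) = 26.190272·(0.44718157 − 0.46361181·0.89444320) = 0.851371

x=28.855442 y=0.851371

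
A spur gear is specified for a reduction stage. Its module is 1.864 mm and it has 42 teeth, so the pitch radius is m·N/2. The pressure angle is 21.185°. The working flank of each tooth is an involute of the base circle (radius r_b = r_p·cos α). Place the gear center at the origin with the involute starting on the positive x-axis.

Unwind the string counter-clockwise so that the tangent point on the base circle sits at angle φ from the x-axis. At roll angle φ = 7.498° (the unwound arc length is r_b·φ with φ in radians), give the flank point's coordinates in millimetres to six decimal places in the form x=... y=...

x=36.809781 y=0.027219

pitch radius r_p = m·N/2 = 1.864·42/2 = 39.144000
base radius r_b = r_p·cos α = 39.144000·cos 21.185° = 36.498588
roll angle φ = 7.498° = 0.13086479 rad
x = r_b·(cos φ + φ·sin φ) = 36.498588·(0.99144942 + 0.13086479·0.13049158) = 36.809781
y = r_b·(sin φ − φ·cos φ) = 36.498588·(0.13049158 − 0.13086479·0.99144942) = 0.027219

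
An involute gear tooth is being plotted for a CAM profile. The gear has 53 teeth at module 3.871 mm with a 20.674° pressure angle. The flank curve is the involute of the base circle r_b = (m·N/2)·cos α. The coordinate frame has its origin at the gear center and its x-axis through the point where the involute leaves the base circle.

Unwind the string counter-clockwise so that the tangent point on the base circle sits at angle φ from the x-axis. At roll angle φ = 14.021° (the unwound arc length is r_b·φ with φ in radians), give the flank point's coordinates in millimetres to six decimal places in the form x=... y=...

pitch radius r_p = m·N/2 = 3.871·53/2 = 102.581500
base radius r_b = r_p·cos α = 102.581500·cos 20.674° = 95.975696
roll angle φ = 14.021° = 0.24471261 rad
x = r_b·(cos φ + φ·sin φ) = 95.975696·(0.97020699 + 0.24471261·0.24227751) = 98.806533
y = r_b·(sin φ − φ·cos φ) = 95.975696·(0.24227751 − 0.24471261·0.97020699) = 0.466022

x=98.806533 y=0.466022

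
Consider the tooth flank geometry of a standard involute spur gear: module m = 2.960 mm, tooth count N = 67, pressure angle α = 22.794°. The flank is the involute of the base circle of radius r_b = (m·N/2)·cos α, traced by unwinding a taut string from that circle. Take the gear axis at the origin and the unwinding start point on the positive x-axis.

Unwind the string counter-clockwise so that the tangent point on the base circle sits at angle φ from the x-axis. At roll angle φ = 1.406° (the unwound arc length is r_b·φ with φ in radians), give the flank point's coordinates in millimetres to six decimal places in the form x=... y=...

x=91.443494 y=0.000450

pitch radius r_p = m·N/2 = 2.960·67/2 = 99.160000
base radius r_b = r_p·cos α = 99.160000·cos 22.794° = 91.415974
roll angle φ = 1.406° = 0.02453933 rad
x = r_b·(cos φ + φ·sin φ) = 91.415974·(0.99969893 + 0.02453933·0.02453687) = 91.443494
y = r_b·(sin φ − φ·cos φ) = 91.415974·(0.02453687 − 0.02453933·0.99969893) = 0.000450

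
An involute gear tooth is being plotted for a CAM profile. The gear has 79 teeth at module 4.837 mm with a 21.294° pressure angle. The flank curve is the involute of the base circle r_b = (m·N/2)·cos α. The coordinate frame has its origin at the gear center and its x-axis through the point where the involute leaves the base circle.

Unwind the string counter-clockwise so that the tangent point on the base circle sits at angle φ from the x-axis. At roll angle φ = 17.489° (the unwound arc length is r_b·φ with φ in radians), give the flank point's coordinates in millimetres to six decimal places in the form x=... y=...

pitch radius r_p = m·N/2 = 4.837·79/2 = 191.061500
base radius r_b = r_p·cos α = 191.061500·cos 21.294° = 178.017590
roll angle φ = 17.489° = 0.30524063 rad
x = r_b·(cos φ + φ·sin φ) = 178.017590·(0.95377466 + 0.30524063·0.30052269) = 186.118530
y = r_b·(sin φ − φ·cos φ) = 178.017590·(0.30052269 − 0.30524063·0.95377466) = 1.671925

x=186.118530 y=1.671925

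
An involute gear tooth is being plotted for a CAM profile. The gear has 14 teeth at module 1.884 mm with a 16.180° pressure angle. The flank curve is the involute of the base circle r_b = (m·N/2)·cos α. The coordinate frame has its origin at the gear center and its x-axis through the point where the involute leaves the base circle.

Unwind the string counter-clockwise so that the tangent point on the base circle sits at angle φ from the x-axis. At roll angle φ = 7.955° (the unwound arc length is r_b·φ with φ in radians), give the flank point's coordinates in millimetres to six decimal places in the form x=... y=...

pitch radius r_p = m·N/2 = 1.884·14/2 = 13.188000
base radius r_b = r_p·cos α = 13.188000·cos 16.180° = 12.665637
roll angle φ = 7.955° = 0.13884094 rad
x = r_b·(cos φ + φ·sin φ) = 12.665637·(0.99037707 + 0.13884094·0.13839530) = 12.787126
y = r_b·(sin φ − φ·cos φ) = 12.665637·(0.13839530 − 0.13884094·0.99037707) = 0.011278

x=12.787126 y=0.011278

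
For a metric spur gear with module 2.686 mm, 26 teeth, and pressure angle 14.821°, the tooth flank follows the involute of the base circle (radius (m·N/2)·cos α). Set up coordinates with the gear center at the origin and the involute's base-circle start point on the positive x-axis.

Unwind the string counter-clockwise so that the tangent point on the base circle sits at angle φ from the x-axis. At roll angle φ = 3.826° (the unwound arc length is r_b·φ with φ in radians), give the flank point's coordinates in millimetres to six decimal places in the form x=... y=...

pitch radius r_p = m·N/2 = 2.686·26/2 = 34.918000
base radius r_b = r_p·cos α = 34.918000·cos 14.821° = 33.756268
roll angle φ = 3.826° = 0.06677630 rad
x = r_b·(cos φ + φ·sin φ) = 33.756268·(0.99777129 + 0.06677630·0.06672668) = 33.831445
y = r_b·(sin φ − φ·cos φ) = 33.756268·(0.06672668 − 0.06677630·0.99777129) = 0.003349

x=33.831445 y=0.003349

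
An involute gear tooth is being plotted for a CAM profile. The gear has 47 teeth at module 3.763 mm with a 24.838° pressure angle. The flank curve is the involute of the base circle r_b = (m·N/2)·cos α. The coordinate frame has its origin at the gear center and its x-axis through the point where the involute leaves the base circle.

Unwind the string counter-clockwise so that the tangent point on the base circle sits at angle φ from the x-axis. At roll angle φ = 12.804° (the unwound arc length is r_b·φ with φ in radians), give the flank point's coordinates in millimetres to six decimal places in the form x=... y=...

x=82.229496 y=0.297047

pitch radius r_p = m·N/2 = 3.763·47/2 = 88.430500
base radius r_b = r_p·cos α = 88.430500·cos 24.838° = 80.250598
roll angle φ = 12.804° = 0.22347196 rad
x = r_b·(cos φ + φ·sin φ) = 80.250598·(0.97513388 + 0.22347196·0.22161658) = 82.229496
y = r_b·(sin φ − φ·cos φ) = 80.250598·(0.22161658 − 0.22347196·0.97513388) = 0.297047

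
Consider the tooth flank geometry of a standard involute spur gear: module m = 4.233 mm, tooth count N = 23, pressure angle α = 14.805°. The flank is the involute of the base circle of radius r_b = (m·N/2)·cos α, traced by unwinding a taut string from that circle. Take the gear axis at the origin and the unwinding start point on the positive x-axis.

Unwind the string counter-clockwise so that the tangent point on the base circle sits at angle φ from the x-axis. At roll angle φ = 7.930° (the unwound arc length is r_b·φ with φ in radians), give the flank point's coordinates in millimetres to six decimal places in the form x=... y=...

x=47.512007 y=0.041513

pitch radius r_p = m·N/2 = 4.233·23/2 = 48.679500
base radius r_b = r_p·cos α = 48.679500·cos 14.805° = 47.063394
roll angle φ = 7.930° = 0.13840461 rad
x = r_b·(cos φ + φ·sin φ) = 47.063394·(0.99043736 + 0.13840461·0.13796316) = 47.512007
y = r_b·(sin φ − φ·cos φ) = 47.063394·(0.13796316 − 0.13840461·0.99043736) = 0.041513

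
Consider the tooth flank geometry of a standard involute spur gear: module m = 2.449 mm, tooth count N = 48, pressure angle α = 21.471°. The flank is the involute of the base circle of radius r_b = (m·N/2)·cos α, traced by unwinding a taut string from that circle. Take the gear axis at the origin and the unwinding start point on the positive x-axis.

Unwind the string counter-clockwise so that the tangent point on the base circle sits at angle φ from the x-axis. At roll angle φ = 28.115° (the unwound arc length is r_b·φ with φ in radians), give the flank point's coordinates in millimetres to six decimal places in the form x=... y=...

pitch radius r_p = m·N/2 = 2.449·48/2 = 58.776000
base radius r_b = r_p·cos α = 58.776000·cos 21.471° = 54.697119
roll angle φ = 28.115° = 0.49069932 rad
x = r_b·(cos φ + φ·sin φ) = 54.697119·(0.88200353 + 0.49069932·0.47124281) = 60.891133
y = r_b·(sin φ − φ·cos φ) = 54.697119·(0.47124281 − 0.49069932·0.88200353) = 2.102791

x=60.891133 y=2.102791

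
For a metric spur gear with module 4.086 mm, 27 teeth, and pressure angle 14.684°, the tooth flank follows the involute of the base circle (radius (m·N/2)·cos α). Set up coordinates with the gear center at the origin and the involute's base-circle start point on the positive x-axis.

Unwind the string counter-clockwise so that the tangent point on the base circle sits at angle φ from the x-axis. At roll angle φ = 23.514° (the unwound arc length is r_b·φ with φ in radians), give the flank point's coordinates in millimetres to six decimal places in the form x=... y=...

x=57.665458 y=1.208840

pitch radius r_p = m·N/2 = 4.086·27/2 = 55.161000
base radius r_b = r_p·cos α = 55.161000·cos 14.684° = 53.359363
roll angle φ = 23.514° = 0.41039672 rad
x = r_b·(cos φ + φ·sin φ) = 53.359363·(0.91696261 + 0.41039672·0.39897314) = 57.665458
y = r_b·(sin φ − φ·cos φ) = 53.359363·(0.39897314 − 0.41039672·0.91696261) = 1.208840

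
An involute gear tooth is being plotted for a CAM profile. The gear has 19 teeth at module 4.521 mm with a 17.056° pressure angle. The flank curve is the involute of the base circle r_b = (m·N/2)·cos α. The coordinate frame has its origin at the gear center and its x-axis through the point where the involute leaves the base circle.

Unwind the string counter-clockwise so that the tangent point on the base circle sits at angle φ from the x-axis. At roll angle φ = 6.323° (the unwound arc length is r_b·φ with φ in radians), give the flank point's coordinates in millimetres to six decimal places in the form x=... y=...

pitch radius r_p = m·N/2 = 4.521·19/2 = 42.949500
base radius r_b = r_p·cos α = 42.949500·cos 17.056° = 41.060518
roll angle φ = 6.323° = 0.11035717 rad
x = r_b·(cos φ + φ·sin φ) = 41.060518·(0.99391683 + 0.11035717·0.11013330) = 41.309789
y = r_b·(sin φ − φ·cos φ) = 41.060518·(0.11013330 − 0.11035717·0.99391683) = 0.018373

x=41.309789 y=0.018373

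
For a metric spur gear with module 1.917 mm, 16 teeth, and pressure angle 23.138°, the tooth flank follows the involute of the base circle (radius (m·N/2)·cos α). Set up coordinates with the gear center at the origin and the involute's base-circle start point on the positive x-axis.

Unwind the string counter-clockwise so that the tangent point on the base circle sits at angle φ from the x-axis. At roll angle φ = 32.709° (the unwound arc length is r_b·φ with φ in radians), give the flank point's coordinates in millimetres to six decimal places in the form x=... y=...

x=16.216529 y=0.846418

pitch radius r_p = m·N/2 = 1.917·16/2 = 15.336000
base radius r_b = r_p·cos α = 15.336000·cos 23.138° = 14.102389
roll angle φ = 32.709° = 0.57087975 rad
x = r_b·(cos φ + φ·sin φ) = 14.102389·(0.84142591 + 0.57087975·0.54037250) = 16.216529
y = r_b·(sin φ − φ·cos φ) = 14.102389·(0.54037250 − 0.57087975·0.84142591) = 0.846418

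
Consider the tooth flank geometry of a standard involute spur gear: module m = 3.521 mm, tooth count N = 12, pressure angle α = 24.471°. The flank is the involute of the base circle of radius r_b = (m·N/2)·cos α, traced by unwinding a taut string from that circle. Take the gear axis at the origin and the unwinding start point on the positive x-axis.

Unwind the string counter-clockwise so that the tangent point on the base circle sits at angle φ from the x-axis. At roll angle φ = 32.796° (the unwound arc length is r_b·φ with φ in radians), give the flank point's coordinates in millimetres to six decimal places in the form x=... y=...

x=22.124890 y=1.163101

pitch radius r_p = m·N/2 = 3.521·12/2 = 21.126000
base radius r_b = r_p·cos α = 21.126000·cos 24.471° = 19.228274
roll angle φ = 32.796° = 0.57239818 rad
x = r_b·(cos φ + φ·sin φ) = 19.228274·(0.84060442 + 0.57239818·0.54164953) = 22.124890
y = r_b·(sin φ − φ·cos φ) = 19.228274·(0.54164953 − 0.57239818·0.84060442) = 1.163101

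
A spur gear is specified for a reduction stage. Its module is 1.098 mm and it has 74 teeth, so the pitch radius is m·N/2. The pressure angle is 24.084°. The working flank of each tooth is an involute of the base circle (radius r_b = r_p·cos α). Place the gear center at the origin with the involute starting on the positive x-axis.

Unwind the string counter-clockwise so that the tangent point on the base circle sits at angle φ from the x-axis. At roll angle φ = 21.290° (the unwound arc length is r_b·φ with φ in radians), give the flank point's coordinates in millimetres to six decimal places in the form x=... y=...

pitch radius r_p = m·N/2 = 1.098·74/2 = 40.626000
base radius r_b = r_p·cos α = 40.626000·cos 24.084° = 37.089432
roll angle φ = 21.290° = 0.37158060 rad
x = r_b·(cos φ + φ·sin φ) = 37.089432·(0.93175461 + 0.37158060·0.36308861) = 39.562233
y = r_b·(sin φ − φ·cos φ) = 37.089432·(0.36308861 − 0.37158060·0.93175461) = 0.625576

x=39.562233 y=0.625576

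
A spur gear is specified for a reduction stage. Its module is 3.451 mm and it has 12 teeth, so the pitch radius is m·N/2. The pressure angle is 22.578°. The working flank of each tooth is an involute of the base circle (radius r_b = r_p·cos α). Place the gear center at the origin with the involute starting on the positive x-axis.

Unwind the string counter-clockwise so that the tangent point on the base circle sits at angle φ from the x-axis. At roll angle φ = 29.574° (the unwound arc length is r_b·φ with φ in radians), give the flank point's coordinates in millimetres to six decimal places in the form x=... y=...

pitch radius r_p = m·N/2 = 3.451·12/2 = 20.706000
base radius r_b = r_p·cos α = 20.706000·cos 22.578° = 19.119045
roll angle φ = 29.574° = 0.51616367 rad
x = r_b·(cos φ + φ·sin φ) = 19.119045·(0.86971898 + 0.51616367·0.49354725) = 21.498795
y = r_b·(sin φ − φ·cos φ) = 19.119045·(0.49354725 − 0.51616367·0.86971898) = 0.853281

x=21.498795 y=0.853281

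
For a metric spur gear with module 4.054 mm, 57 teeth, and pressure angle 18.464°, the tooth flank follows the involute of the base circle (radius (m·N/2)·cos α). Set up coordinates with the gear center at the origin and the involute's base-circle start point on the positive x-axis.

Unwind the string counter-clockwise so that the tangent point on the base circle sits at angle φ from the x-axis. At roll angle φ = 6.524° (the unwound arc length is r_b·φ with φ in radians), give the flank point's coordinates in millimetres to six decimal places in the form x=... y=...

pitch radius r_p = m·N/2 = 4.054·57/2 = 115.539000
base radius r_b = r_p·cos α = 115.539000·cos 18.464° = 109.591380
roll angle φ = 6.524° = 0.11386528 rad
x = r_b·(cos φ + φ·sin φ) = 109.591380·(0.99352435 + 0.11386528·0.11361939) = 110.299522
y = r_b·(sin φ − φ·cos φ) = 109.591380·(0.11361939 − 0.11386528·0.99352435) = 0.053860

x=110.299522 y=0.053860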